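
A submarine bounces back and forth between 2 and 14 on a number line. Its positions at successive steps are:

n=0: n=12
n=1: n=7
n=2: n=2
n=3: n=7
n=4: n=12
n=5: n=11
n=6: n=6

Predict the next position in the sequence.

The value travels 5 per step and bounces off the walls at 2 and 14.
  step 7: 6 → 3

n=3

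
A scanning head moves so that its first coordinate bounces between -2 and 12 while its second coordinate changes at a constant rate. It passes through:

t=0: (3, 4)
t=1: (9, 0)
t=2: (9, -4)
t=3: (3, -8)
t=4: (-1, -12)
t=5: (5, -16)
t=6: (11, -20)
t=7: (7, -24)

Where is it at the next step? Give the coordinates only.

The first coordinate travels 6 per step and bounces off the walls at -2 and 12.
  step 8: 7 → 1
The second coordinate changes by -4 each step: at step 8 it is -28.

(1, -28)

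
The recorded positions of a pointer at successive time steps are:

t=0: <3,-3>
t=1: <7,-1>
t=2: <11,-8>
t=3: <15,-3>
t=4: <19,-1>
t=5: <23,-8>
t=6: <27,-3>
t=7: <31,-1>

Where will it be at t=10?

The first coordinate changes by +4 each step, so at step 10 it is 3 + 10·(4) = 43.
The second coordinate repeats the cycle [-3, -1, -8] with period 3; step 10 mod 3 = 1, giving -1.

<43,-1>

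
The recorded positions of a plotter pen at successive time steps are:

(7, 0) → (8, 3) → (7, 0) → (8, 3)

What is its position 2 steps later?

(8, 3)

Step-to-step displacements: (+1, +3), (-1, -3), (+1, +3); each is -1× the previous.
step 4: (8, 3) + (-1, -3) → (7, 0)
step 5: (7, 0) + (+1, +3) → (8, 3)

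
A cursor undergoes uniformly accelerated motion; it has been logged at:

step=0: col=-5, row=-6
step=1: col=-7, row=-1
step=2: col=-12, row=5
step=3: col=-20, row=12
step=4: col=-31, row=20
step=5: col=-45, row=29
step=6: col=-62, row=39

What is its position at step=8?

col=-105, row=62

Taking differences between consecutive positions: (-2, +5), (-5, +6), (-8, +7), (-11, +8), (-14, +9), (-17, +10). These grow by (-3, +1) each step.
step 7: col=-62, row=39 + (-20, +11) → col=-82, row=50
step 8: col=-82, row=50 + (-23, +12) → col=-105, row=62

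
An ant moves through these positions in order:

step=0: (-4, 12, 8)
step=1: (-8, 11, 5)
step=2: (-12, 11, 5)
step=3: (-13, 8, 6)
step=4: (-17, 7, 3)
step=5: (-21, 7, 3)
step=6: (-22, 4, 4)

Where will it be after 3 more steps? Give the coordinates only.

Differencing gives (-4, -1, -3), (-4, +0, +0), (-1, -3, +1), (-4, -1, -3), (-4, +0, +0), (-1, -3, +1). This is the pattern (-4, -1, -3), (-4, +0, +0), (-1, -3, +1) repeated.
step 7: apply (-4, -1, -3) → (-26, 3, 1)
step 8: apply (-4, +0, +0) → (-30, 3, 1)
step 9: apply (-1, -3, +1) → (-31, 0, 2)

(-31, 0, 2)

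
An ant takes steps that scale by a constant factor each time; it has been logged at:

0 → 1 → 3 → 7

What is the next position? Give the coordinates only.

The jumps are +1, +2, +4 — a geometric progression with ratio 2.
step 4: 7 + 8 → 15

15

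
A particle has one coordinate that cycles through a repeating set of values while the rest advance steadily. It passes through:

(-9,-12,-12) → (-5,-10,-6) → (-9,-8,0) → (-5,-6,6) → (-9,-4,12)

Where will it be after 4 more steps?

First: cycles through -9, -5 every 2 steps. Step 8 lands at position 0 of the cycle → -9.
Second: linear, +2 per step → 4 at step 8.
Third: linear, +6 per step → 36 at step 8.

(-9,4,36)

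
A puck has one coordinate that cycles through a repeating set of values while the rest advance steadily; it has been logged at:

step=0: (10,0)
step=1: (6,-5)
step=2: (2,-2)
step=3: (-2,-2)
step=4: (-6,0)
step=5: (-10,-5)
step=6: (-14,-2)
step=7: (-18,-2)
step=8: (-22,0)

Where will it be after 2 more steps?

The first coordinate changes by -4 each step, so at step 10 it is 10 + 10·(-4) = -30.
The second coordinate repeats the cycle [0, -5, -2, -2] with period 4; step 10 mod 4 = 2, giving -2.

(-30,-2)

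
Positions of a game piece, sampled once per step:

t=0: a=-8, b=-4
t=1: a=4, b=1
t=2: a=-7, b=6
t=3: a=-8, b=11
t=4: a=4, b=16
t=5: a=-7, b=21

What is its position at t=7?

a=4, b=31

The a coordinate repeats the cycle [-8, 4, -7] with period 3; step 7 mod 3 = 1, giving 4.
The b coordinate changes by +5 each step, so at step 7 it is -4 + 7·(5) = 31.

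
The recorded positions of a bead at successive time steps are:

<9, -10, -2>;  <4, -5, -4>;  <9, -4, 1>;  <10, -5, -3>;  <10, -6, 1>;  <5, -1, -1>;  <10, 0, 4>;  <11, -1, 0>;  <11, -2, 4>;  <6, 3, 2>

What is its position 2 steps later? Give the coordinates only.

<12, 3, 3>

The moves between consecutive positions are <-5, +5, -2>, <+5, +1, +5>, <+1, -1, -4>, <+0, -1, +4>, <-5, +5, -2>, <+5, +1, +5>, <+1, -1, -4>, <+0, -1, +4>, <-5, +5, -2>; they repeat the 4-cycle [<-5, +5, -2>, <+5, +1, +5>, <+1, -1, -4>, <+0, -1, +4>].
step 10: apply <+5, +1, +5> → <11, 4, 7>
step 11: apply <+1, -1, -4> → <12, 3, 3>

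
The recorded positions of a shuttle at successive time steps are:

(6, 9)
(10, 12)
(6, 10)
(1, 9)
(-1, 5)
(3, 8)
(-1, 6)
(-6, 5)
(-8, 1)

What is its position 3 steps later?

(-13, 1)

Step-to-step displacements: (+4, +3), (-4, -2), (-5, -1), (-2, -4), (+4, +3), (-4, -2), (-5, -1), (-2, -4) — a repeating cycle of length 4.
step 9: apply (+4, +3) → (-4, 4)
step 10: apply (-4, -2) → (-8, 2)
step 11: apply (-5, -1) → (-13, 1)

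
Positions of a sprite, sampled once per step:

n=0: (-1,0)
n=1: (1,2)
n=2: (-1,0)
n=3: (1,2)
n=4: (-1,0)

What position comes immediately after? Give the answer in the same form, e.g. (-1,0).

(1,2)

The jumps are (+2,+2), (-2,-2), (+2,+2), (-2,-2) — a geometric progression with ratio -1.
step 5: (-1,0) + (+2,+2) → (1,2)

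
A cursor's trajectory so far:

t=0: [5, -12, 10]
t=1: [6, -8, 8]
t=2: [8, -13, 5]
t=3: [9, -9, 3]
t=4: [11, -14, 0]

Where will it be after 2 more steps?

[14, -15, -5]

The moves between consecutive positions are [+1, +4, -2], [+2, -5, -3], [+1, +4, -2], [+2, -5, -3]; they repeat the 2-cycle [[+1, +4, -2], [+2, -5, -3]].
step 5: apply [+1, +4, -2] → [12, -10, -2]
step 6: apply [+2, -5, -3] → [14, -15, -5]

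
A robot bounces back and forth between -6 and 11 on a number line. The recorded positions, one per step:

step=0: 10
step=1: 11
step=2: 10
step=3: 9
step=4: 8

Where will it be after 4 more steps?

4

The value travels 1 per step and bounces off the walls at -6 and 11.
  step 5: 8 → 7
  step 6: 7 → 6
  step 7: 6 → 5
  step 8: 5 → 4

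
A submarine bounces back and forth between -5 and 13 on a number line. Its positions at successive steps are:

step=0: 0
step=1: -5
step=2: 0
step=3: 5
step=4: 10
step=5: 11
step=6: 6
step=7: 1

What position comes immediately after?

The value reflects between -5 and 13, moving 5 per step.
  step 8: 1 → -4

-4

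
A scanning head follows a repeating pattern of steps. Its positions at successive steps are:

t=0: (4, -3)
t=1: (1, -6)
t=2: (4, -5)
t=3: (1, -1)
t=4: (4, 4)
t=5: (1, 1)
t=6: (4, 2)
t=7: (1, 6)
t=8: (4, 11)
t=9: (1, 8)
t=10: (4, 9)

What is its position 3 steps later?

(1, 15)

Differencing gives (-3, -3), (+3, +1), (-3, +4), (+3, +5), (-3, -3), (+3, +1), (-3, +4), (+3, +5), (-3, -3), (+3, +1). This is the pattern (-3, -3), (+3, +1), (-3, +4), (+3, +5) repeated.
step 11: apply (-3, +4) → (1, 13)
step 12: apply (+3, +5) → (4, 18)
step 13: apply (-3, -3) → (1, 15)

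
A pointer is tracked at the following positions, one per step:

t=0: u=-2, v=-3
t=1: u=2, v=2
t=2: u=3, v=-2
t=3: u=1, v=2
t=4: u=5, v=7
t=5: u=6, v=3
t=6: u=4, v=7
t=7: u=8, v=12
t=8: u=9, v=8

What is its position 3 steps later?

Step-to-step displacements: (+4, +5), (+1, -4), (-2, +4), (+4, +5), (+1, -4), (-2, +4), (+4, +5), (+1, -4) — a repeating cycle of length 3.
step 9: apply (-2, +4) → u=7, v=12
step 10: apply (+4, +5) → u=11, v=17
step 11: apply (+1, -4) → u=12, v=13

u=12, v=13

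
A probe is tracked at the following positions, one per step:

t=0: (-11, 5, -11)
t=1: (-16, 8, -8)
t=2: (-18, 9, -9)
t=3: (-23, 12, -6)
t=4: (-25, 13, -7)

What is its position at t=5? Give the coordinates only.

(-30, 16, -4)

Step-to-step displacements: (-5, +3, +3), (-2, +1, -1), (-5, +3, +3), (-2, +1, -1) — a repeating cycle of length 2.
step 5: apply (-5, +3, +3) → (-30, 16, -4)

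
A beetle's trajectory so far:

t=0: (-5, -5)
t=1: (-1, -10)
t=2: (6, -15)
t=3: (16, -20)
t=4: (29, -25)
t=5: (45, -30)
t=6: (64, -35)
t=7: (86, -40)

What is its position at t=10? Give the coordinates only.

Successive displacements: (+4, -5), (+7, -5), (+10, -5), (+13, -5), (+16, -5), (+19, -5), (+22, -5) — each changes by (+3, +0).
step 8: (86, -40) + (+25, -5) → (111, -45)
step 9: (111, -45) + (+28, -5) → (139, -50)
step 10: (139, -50) + (+31, -5) → (170, -55)

(170, -55)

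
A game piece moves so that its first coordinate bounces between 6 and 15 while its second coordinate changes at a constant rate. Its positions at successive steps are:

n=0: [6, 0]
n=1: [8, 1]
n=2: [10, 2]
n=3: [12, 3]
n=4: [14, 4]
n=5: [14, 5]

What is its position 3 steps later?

The first coordinate travels 2 per step and bounces off the walls at 6 and 15.
  step 6: 14 → 12
  step 7: 12 → 10
  step 8: 10 → 8
The second coordinate changes by +1 each step: at step 8 it is 8.

[8, 8]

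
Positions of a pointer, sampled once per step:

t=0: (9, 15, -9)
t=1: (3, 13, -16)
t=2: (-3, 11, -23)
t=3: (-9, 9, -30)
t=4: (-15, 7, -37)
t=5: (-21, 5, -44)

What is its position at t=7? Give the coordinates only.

Each step adds (-6, -2, -7) to the position.
step 6: (-21, 5, -44) + (-6, -2, -7) → (-27, 3, -51)
step 7: (-27, 3, -51) + (-6, -2, -7) → (-33, 1, -58)

(-33, 1, -58)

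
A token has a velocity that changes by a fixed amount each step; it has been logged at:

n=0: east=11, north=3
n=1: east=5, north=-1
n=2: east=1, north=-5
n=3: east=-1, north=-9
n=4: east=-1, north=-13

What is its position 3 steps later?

east=11, north=-25

Taking differences between consecutive positions: (-6, -4), (-4, -4), (-2, -4), (+0, -4). These grow by (+2, +0) each step.
step 5: east=-1, north=-13 + (+2, -4) → east=1, north=-17
step 6: east=1, north=-17 + (+4, -4) → east=5, north=-21
step 7: east=5, north=-21 + (+6, -4) → east=11, north=-25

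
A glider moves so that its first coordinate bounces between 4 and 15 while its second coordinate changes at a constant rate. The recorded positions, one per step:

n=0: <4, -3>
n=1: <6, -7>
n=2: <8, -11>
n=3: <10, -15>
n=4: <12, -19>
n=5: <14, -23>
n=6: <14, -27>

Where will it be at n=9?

The first coordinate reflects between 4 and 15, moving 2 per step.
  step 7: 14 → 12
  step 8: 12 → 10
  step 9: 10 → 8
The second coordinate changes by -4 each step: at step 9 it is -39.

<8, -39>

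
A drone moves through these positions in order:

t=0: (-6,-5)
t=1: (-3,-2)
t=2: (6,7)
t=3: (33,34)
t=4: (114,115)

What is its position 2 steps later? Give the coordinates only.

(1086,1087)

Step-to-step displacements: (+3,+3), (+9,+9), (+27,+27), (+81,+81); each is 3× the previous.
step 5: (114,115) + (+243,+243) → (357,358)
step 6: (357,358) + (+729,+729) → (1086,1087)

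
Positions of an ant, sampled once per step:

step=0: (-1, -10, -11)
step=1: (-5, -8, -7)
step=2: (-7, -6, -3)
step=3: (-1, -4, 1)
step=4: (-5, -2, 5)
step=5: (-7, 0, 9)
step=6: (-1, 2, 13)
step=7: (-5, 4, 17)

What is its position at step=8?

(-7, 6, 21)

The first coordinate repeats the cycle [-1, -5, -7] with period 3; step 8 mod 3 = 2, giving -7.
The second coordinate changes by +2 each step, so at step 8 it is -10 + 8·(2) = 6.
The third coordinate changes by +4 each step, so at step 8 it is -11 + 8·(4) = 21.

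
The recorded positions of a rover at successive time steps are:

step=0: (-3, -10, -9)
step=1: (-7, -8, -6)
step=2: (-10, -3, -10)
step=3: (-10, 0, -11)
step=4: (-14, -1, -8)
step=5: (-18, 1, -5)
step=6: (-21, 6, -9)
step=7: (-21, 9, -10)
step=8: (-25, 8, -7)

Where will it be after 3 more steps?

(-32, 18, -9)

The moves between consecutive positions are (-4, +2, +3), (-3, +5, -4), (+0, +3, -1), (-4, -1, +3), (-4, +2, +3), (-3, +5, -4), (+0, +3, -1), (-4, -1, +3); they repeat the 4-cycle [(-4, +2, +3), (-3, +5, -4), (+0, +3, -1), (-4, -1, +3)].
step 9: apply (-4, +2, +3) → (-29, 10, -4)
step 10: apply (-3, +5, -4) → (-32, 15, -8)
step 11: apply (+0, +3, -1) → (-32, 18, -9)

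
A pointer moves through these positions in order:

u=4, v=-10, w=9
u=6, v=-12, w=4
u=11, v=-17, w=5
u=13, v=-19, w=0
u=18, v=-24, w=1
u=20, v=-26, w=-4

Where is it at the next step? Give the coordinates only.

Differencing gives (+2, -2, -5), (+5, -5, +1), (+2, -2, -5), (+5, -5, +1), (+2, -2, -5). This is the pattern (+2, -2, -5), (+5, -5, +1) repeated.
step 6: apply (+5, -5, +1) → u=25, v=-31, w=-3

u=25, v=-31, w=-3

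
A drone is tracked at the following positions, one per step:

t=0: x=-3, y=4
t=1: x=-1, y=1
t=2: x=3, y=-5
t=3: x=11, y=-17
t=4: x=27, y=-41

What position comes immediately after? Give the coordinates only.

The jumps are (+2, -3), (+4, -6), (+8, -12), (+16, -24) — a geometric progression with ratio 2.
step 5: x=27, y=-41 + (+32, -48) → x=59, y=-89

x=59, y=-89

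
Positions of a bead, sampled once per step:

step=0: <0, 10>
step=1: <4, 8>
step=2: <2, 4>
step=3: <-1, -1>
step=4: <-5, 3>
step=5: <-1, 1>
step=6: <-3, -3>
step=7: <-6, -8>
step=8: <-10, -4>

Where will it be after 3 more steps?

Step-to-step displacements: <+4, -2>, <-2, -4>, <-3, -5>, <-4, +4>, <+4, -2>, <-2, -4>, <-3, -5>, <-4, +4> — a repeating cycle of length 4.
step 9: apply <+4, -2> → <-6, -6>
step 10: apply <-2, -4> → <-8, -10>
step 11: apply <-3, -5> → <-11, -15>

<-11, -15>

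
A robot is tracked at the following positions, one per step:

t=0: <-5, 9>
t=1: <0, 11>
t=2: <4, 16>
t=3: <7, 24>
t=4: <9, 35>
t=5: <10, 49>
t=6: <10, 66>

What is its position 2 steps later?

Successive displacements: <+5, +2>, <+4, +5>, <+3, +8>, <+2, +11>, <+1, +14>, <+0, +17> — each changes by <-1, +3>.
step 7: <10, 66> + <-1, +20> → <9, 86>
step 8: <9, 86> + <-2, +23> → <7, 109>

<7, 109>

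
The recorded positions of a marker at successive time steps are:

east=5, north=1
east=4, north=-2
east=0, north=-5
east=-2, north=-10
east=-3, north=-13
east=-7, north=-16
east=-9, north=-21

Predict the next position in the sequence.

east=-10, north=-24

Differencing gives (-1,-3), (-4,-3), (-2,-5), (-1,-3), (-4,-3), (-2,-5). This is the pattern (-1,-3), (-4,-3), (-2,-5) repeated.
step 7: apply (-1,-3) → east=-10, north=-24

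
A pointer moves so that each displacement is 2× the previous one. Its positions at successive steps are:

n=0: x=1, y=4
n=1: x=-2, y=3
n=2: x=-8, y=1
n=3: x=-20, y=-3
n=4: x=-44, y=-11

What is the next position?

Consecutive displacements (-3, -1), (-6, -2), (-12, -4), (-24, -8) scale by a factor of 2 each step.
step 5: x=-44, y=-11 + (-48, -16) → x=-92, y=-27

x=-92, y=-27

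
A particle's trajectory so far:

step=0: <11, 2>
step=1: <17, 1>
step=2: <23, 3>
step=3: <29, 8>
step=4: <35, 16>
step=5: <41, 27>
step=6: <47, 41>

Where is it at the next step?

Taking differences between consecutive positions: <+6, -1>, <+6, +2>, <+6, +5>, <+6, +8>, <+6, +11>, <+6, +14>. These grow by <+0, +3> each step.
step 7: <47, 41> + <+6, +17> → <53, 58>

<53, 58>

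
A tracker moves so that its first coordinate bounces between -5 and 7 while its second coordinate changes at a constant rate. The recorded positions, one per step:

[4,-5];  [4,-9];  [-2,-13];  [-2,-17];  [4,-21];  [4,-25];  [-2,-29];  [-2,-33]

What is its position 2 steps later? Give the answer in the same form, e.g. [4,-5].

The first coordinate travels 6 per step and bounces off the walls at -5 and 7.
  step 8: -2 → 4
  step 9: 4 → 4
The second coordinate changes by -4 each step: at step 9 it is -41.

[4,-41]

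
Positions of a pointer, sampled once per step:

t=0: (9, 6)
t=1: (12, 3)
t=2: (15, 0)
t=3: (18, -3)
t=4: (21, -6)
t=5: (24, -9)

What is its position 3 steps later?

(33, -18)

The position changes by (+3, -3) every step.
step 6: (24, -9) + (+3, -3) → (27, -12)
step 7: (27, -12) + (+3, -3) → (30, -15)
step 8: (30, -15) + (+3, -3) → (33, -18)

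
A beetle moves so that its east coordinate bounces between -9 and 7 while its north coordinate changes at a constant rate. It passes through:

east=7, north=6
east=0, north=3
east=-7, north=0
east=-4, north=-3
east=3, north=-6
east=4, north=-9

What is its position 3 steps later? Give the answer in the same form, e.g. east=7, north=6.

east=-1, north=-18

The east coordinate travels 7 per step and bounces off the walls at -9 and 7.
  step 6: 4 → -3
  step 7: -3 → -8
  step 8: -8 → -1
The north coordinate changes by -3 each step: at step 8 it is -18.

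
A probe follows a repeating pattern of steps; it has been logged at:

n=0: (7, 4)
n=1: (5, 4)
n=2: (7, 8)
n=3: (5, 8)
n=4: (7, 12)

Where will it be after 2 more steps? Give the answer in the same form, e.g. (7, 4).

Step-to-step displacements: (-2, +0), (+2, +4), (-2, +0), (+2, +4) — a repeating cycle of length 2.
step 5: apply (-2, +0) → (5, 12)
step 6: apply (+2, +4) → (7, 16)

(7, 16)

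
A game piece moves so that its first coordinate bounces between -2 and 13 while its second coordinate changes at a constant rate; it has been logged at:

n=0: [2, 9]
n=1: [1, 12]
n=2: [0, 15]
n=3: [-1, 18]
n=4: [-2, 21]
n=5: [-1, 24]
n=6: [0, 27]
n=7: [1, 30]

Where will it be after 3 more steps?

[4, 39]

The first coordinate reflects between -2 and 13, moving 1 per step.
  step 8: 1 → 2
  step 9: 2 → 3
  step 10: 3 → 4
The second coordinate changes by +3 each step: at step 10 it is 39.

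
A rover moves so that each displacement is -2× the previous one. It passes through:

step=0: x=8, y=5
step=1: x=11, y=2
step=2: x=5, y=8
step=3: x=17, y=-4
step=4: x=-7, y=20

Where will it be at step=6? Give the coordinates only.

x=-55, y=68

Step-to-step displacements: (+3, -3), (-6, +6), (+12, -12), (-24, +24); each is -2× the previous.
step 5: x=-7, y=20 + (+48, -48) → x=41, y=-28
step 6: x=41, y=-28 + (-96, +96) → x=-55, y=68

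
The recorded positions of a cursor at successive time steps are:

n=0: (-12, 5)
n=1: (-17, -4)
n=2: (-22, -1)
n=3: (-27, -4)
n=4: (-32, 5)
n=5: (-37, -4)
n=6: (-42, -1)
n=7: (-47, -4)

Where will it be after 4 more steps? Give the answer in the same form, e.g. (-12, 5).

The first coordinate changes by -5 each step, so at step 11 it is -12 + 11·(-5) = -67.
The second coordinate repeats the cycle [5, -4, -1, -4] with period 4; step 11 mod 4 = 3, giving -4.

(-67, -4)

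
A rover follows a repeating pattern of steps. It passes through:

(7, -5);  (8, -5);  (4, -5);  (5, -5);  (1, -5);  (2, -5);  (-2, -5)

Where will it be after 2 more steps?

(-5, -5)

The moves between consecutive positions are (+1, +0), (-4, +0), (+1, +0), (-4, +0), (+1, +0), (-4, +0); they repeat the 2-cycle [(+1, +0), (-4, +0)].
step 7: apply (+1, +0) → (-1, -5)
step 8: apply (-4, +0) → (-5, -5)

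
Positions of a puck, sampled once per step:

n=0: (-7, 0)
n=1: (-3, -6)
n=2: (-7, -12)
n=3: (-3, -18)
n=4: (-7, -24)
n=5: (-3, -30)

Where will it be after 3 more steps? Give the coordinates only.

(-7, -48)

The first coordinate repeats the cycle [-7, -3] with period 2; step 8 mod 2 = 0, giving -7.
The second coordinate changes by -6 each step, so at step 8 it is 0 + 8·(-6) = -48.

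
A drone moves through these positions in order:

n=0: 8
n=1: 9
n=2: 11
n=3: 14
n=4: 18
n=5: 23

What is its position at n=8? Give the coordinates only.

44

First differences are +1, +2, +3, +4, +5; their common second difference is +1 (constant acceleration).
step 6: 23 + 6 → 29
step 7: 29 + 7 → 36
step 8: 36 + 8 → 44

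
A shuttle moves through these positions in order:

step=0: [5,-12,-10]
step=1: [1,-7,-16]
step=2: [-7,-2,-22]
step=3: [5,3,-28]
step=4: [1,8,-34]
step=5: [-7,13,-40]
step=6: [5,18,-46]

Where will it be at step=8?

[-7,28,-58]

The first coordinate repeats the cycle [5, 1, -7] with period 3; step 8 mod 3 = 2, giving -7.
The second coordinate changes by +5 each step, so at step 8 it is -12 + 8·(5) = 28.
The third coordinate changes by -6 each step, so at step 8 it is -10 + 8·(-6) = -58.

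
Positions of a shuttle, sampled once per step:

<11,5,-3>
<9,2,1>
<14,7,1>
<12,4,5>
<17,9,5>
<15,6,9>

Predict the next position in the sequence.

<20,11,9>

Step-to-step displacements: <-2,-3,+4>, <+5,+5,+0>, <-2,-3,+4>, <+5,+5,+0>, <-2,-3,+4> — a repeating cycle of length 2.
step 6: apply <+5,+5,+0> → <20,11,9>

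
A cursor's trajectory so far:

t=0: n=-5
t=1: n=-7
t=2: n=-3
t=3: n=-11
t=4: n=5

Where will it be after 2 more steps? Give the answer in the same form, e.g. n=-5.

n=37

The jumps are -2, +4, -8, +16 — a geometric progression with ratio -2.
step 5: 5 − 32 → n=-27
step 6: -27 + 64 → n=37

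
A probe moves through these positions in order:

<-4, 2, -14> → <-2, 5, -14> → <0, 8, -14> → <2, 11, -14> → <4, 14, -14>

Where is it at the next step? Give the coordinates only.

Each step adds <+2, +3, +0> to the position.
step 5: <4, 14, -14> + <+2, +3, +0> → <6, 17, -14>

<6, 17, -14>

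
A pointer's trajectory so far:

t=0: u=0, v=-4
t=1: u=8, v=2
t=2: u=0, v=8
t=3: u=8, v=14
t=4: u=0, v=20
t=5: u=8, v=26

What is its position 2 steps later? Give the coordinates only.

u=8, v=38

U: cycles through 0, 8 every 2 steps. Step 7 lands at position 1 of the cycle → 8.
V: linear, +6 per step → 38 at step 7.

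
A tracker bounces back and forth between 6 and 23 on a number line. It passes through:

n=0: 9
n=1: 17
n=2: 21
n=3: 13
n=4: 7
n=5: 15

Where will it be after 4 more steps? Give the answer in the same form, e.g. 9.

The value travels 8 per step and bounces off the walls at 6 and 23.
  step 6: 15 → 23
  step 7: 23 → 15
  step 8: 15 → 7
  step 9: 7 → 13

13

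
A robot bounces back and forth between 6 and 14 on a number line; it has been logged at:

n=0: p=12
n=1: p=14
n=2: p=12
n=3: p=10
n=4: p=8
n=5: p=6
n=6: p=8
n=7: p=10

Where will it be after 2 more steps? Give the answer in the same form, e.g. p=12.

p=14

The value travels 2 per step and bounces off the walls at 6 and 14.
  step 8: 10 → 12
  step 9: 12 → 14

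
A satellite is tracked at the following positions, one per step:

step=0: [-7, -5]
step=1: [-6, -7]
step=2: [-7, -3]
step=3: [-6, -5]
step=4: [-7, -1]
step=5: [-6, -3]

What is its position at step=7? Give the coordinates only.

[-6, -1]

Step-to-step displacements: [+1, -2], [-1, +4], [+1, -2], [-1, +4], [+1, -2] — a repeating cycle of length 2.
step 6: apply [-1, +4] → [-7, 1]
step 7: apply [+1, -2] → [-6, -1]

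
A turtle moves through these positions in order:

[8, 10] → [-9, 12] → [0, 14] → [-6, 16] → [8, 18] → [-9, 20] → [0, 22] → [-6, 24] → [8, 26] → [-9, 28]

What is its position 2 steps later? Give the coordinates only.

[-6, 32]

The first coordinate repeats the cycle [8, -9, 0, -6] with period 4; step 11 mod 4 = 3, giving -6.
The second coordinate changes by +2 each step, so at step 11 it is 10 + 11·(2) = 32.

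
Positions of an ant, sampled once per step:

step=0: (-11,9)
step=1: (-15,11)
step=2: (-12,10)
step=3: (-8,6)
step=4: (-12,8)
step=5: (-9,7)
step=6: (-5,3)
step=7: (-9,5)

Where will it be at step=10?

Step-to-step displacements: (-4,+2), (+3,-1), (+4,-4), (-4,+2), (+3,-1), (+4,-4), (-4,+2) — a repeating cycle of length 3.
step 8: apply (+3,-1) → (-6,4)
step 9: apply (+4,-4) → (-2,0)
step 10: apply (-4,+2) → (-6,2)

(-6,2)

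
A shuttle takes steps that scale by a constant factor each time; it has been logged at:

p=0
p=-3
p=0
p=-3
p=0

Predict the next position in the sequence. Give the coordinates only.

Consecutive displacements -3, +3, -3, +3 scale by a factor of -1 each step.
step 5: 0 − 3 → p=-3

p=-3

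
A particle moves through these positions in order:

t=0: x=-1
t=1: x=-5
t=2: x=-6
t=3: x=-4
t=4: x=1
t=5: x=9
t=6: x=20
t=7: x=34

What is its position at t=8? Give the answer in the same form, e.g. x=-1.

x=51

Successive displacements: -4, -1, +2, +5, +8, +11, +14 — each changes by +3.
step 8: 34 + 17 → x=51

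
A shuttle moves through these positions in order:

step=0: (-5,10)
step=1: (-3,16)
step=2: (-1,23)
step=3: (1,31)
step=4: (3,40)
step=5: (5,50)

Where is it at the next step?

First differences are (+2,+6), (+2,+7), (+2,+8), (+2,+9), (+2,+10); their common second difference is (+0,+1) (constant acceleration).
step 6: (5,50) + (+2,+11) → (7,61)

(7,61)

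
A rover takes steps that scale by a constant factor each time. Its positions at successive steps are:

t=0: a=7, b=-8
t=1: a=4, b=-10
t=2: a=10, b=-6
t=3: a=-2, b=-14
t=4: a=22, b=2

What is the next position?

Consecutive displacements (-3, -2), (+6, +4), (-12, -8), (+24, +16) scale by a factor of -2 each step.
step 5: a=22, b=2 + (-48, -32) → a=-26, b=-30

a=-26, b=-30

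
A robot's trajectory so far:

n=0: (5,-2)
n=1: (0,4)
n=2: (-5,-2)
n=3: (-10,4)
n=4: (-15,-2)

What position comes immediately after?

(-20,4)

First: linear, -5 per step → -20 at step 5.
Second: cycles through -2, 4 every 2 steps. Step 5 lands at position 1 of the cycle → 4.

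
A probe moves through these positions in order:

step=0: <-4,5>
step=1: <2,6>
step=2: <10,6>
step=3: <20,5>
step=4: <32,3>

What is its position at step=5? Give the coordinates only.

Successive displacements: <+6,+1>, <+8,+0>, <+10,-1>, <+12,-2> — each changes by <+2,-1>.
step 5: <32,3> + <+14,-3> → <46,0>

<46,0>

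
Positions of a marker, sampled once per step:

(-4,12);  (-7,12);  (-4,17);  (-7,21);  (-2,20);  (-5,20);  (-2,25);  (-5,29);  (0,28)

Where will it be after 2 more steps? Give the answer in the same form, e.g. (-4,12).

(0,33)

Differencing gives (-3,+0), (+3,+5), (-3,+4), (+5,-1), (-3,+0), (+3,+5), (-3,+4), (+5,-1). This is the pattern (-3,+0), (+3,+5), (-3,+4), (+5,-1) repeated.
step 9: apply (-3,+0) → (-3,28)
step 10: apply (+3,+5) → (0,33)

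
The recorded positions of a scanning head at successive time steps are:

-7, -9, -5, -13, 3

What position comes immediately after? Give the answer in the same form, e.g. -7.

Step-to-step displacements: -2, +4, -8, +16; each is -2× the previous.
step 5: 3 − 32 → -29

-29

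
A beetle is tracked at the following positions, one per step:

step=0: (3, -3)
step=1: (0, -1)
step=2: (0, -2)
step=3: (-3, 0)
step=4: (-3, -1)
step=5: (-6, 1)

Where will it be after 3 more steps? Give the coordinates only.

(-9, 1)

Differencing gives (-3, +2), (+0, -1), (-3, +2), (+0, -1), (-3, +2). This is the pattern (-3, +2), (+0, -1) repeated.
step 6: apply (+0, -1) → (-6, 0)
step 7: apply (-3, +2) → (-9, 2)
step 8: apply (+0, -1) → (-9, 1)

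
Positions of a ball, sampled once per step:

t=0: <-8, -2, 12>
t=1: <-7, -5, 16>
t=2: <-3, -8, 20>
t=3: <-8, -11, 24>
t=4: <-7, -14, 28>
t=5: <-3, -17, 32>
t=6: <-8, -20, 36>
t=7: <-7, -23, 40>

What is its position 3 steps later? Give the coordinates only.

The first coordinate repeats the cycle [-8, -7, -3] with period 3; step 10 mod 3 = 1, giving -7.
The second coordinate changes by -3 each step, so at step 10 it is -2 + 10·(-3) = -32.
The third coordinate changes by +4 each step, so at step 10 it is 12 + 10·(4) = 52.

<-7, -32, 52>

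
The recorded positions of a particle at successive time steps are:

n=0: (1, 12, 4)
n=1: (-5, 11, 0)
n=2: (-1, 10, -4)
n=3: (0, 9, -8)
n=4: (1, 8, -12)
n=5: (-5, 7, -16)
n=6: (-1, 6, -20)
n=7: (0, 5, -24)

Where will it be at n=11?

(0, 1, -40)

The first coordinate repeats the cycle [1, -5, -1, 0] with period 4; step 11 mod 4 = 3, giving 0.
The second coordinate changes by -1 each step, so at step 11 it is 12 + 11·(-1) = 1.
The third coordinate changes by -4 each step, so at step 11 it is 4 + 11·(-4) = -40.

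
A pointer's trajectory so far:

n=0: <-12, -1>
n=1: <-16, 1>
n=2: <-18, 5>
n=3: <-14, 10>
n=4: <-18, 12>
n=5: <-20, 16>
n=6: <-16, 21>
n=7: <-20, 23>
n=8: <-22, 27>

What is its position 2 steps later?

<-22, 34>

The moves between consecutive positions are <-4, +2>, <-2, +4>, <+4, +5>, <-4, +2>, <-2, +4>, <+4, +5>, <-4, +2>, <-2, +4>; they repeat the 3-cycle [<-4, +2>, <-2, +4>, <+4, +5>].
step 9: apply <+4, +5> → <-18, 32>
step 10: apply <-4, +2> → <-22, 34>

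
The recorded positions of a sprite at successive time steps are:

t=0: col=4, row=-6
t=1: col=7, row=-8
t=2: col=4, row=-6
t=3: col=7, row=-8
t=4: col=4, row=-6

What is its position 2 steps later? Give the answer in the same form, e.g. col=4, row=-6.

col=4, row=-6

The jumps are (+3,-2), (-3,+2), (+3,-2), (-3,+2) — a geometric progression with ratio -1.
step 5: col=4, row=-6 + (+3,-2) → col=7, row=-8
step 6: col=7, row=-8 + (-3,+2) → col=4, row=-6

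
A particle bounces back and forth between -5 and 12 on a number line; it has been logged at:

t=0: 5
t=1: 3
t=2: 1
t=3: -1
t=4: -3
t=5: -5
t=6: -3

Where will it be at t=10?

The value reflects between -5 and 12, moving 2 per step.
  step 7: -3 → -1
  step 8: -1 → 1
  step 9: 1 → 3
  step 10: 3 → 5

5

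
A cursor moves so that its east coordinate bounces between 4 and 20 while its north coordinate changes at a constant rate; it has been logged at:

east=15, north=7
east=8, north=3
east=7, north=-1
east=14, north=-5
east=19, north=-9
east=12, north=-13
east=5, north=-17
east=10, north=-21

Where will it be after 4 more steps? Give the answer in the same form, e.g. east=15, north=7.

The east coordinate reflects between 4 and 20, moving 7 per step.
  step 8: 10 → 17
  step 9: 17 → 16
  step 10: 16 → 9
  step 11: 9 → 6
The north coordinate changes by -4 each step: at step 11 it is -37.

east=6, north=-37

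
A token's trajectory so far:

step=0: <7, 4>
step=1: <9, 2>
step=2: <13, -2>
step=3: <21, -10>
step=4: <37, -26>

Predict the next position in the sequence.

The jumps are <+2, -2>, <+4, -4>, <+8, -8>, <+16, -16> — a geometric progression with ratio 2.
step 5: <37, -26> + <+32, -32> → <69, -58>

<69, -58>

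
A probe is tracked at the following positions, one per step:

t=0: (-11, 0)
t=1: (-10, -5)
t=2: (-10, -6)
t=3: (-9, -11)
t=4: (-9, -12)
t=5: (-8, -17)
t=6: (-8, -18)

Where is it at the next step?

(-7, -23)

Differencing gives (+1, -5), (+0, -1), (+1, -5), (+0, -1), (+1, -5), (+0, -1). This is the pattern (+1, -5), (+0, -1) repeated.
step 7: apply (+1, -5) → (-7, -23)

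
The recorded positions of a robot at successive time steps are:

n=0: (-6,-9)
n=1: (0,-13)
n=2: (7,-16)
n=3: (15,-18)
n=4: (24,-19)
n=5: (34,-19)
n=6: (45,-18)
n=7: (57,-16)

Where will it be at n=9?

First differences are (+6,-4), (+7,-3), (+8,-2), (+9,-1), (+10,+0), (+11,+1), (+12,+2); their common second difference is (+1,+1) (constant acceleration).
step 8: (57,-16) + (+13,+3) → (70,-13)
step 9: (70,-13) + (+14,+4) → (84,-9)

(84,-9)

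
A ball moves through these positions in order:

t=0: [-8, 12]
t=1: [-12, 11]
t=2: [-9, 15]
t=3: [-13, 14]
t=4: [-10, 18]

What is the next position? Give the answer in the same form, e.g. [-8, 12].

Step-to-step displacements: [-4, -1], [+3, +4], [-4, -1], [+3, +4] — a repeating cycle of length 2.
step 5: apply [-4, -1] → [-14, 17]

[-14, 17]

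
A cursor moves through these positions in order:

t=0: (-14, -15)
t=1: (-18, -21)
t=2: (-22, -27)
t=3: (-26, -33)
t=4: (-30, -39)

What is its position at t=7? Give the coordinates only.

(-42, -57)

Constant displacement of (-4, -6) per step.
step 5: (-30, -39) + (-4, -6) → (-34, -45)
step 6: (-34, -45) + (-4, -6) → (-38, -51)
step 7: (-38, -51) + (-4, -6) → (-42, -57)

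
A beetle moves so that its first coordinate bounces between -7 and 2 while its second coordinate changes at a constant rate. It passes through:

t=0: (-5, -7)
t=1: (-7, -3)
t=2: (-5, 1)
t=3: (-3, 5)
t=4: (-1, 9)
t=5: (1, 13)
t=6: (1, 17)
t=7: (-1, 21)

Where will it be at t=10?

(-7, 33)

The first coordinate reflects between -7 and 2, moving 2 per step.
  step 8: -1 → -3
  step 9: -3 → -5
  step 10: -5 → -7
The second coordinate changes by +4 each step: at step 10 it is 33.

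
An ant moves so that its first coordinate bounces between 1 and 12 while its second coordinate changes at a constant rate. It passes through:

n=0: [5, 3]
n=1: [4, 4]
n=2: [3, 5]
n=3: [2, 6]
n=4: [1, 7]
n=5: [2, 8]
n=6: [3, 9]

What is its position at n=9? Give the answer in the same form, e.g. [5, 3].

The first coordinate travels 1 per step and bounces off the walls at 1 and 12.
  step 7: 3 → 4
  step 8: 4 → 5
  step 9: 5 → 6
The second coordinate changes by +1 each step: at step 9 it is 12.

[6, 12]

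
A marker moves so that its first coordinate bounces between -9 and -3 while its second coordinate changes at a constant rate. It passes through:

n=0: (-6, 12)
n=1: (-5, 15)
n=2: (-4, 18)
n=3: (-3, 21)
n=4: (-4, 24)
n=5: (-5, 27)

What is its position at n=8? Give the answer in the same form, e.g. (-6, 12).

(-8, 36)

The first coordinate reflects between -9 and -3, moving 1 per step.
  step 6: -5 → -6
  step 7: -6 → -7
  step 8: -7 → -8
The second coordinate changes by +3 each step: at step 8 it is 36.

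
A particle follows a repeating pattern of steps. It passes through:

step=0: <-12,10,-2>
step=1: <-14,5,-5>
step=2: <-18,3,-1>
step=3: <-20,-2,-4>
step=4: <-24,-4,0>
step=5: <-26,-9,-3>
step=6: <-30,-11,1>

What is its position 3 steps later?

The moves between consecutive positions are <-2,-5,-3>, <-4,-2,+4>, <-2,-5,-3>, <-4,-2,+4>, <-2,-5,-3>, <-4,-2,+4>; they repeat the 2-cycle [<-2,-5,-3>, <-4,-2,+4>].
step 7: apply <-2,-5,-3> → <-32,-16,-2>
step 8: apply <-4,-2,+4> → <-36,-18,2>
step 9: apply <-2,-5,-3> → <-38,-23,-1>

<-38,-23,-1>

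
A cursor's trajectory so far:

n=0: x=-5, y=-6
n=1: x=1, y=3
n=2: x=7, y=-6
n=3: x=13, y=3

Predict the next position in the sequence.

x=19, y=-6

X: linear, +6 per step → 19 at step 4.
Y: cycles through -6, 3 every 2 steps. Step 4 lands at position 0 of the cycle → -6.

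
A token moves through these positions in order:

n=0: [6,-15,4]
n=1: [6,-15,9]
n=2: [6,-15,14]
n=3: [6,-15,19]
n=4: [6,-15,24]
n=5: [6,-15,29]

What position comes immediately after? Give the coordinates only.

The position changes by [+0,+0,+5] every step.
step 6: [6,-15,29] + [+0,+0,+5] → [6,-15,34]

[6,-15,34]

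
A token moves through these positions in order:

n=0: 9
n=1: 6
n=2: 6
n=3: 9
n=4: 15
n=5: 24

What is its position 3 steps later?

Taking differences between consecutive positions: -3, +0, +3, +6, +9. These grow by +3 each step.
step 6: 24 + 12 → 36
step 7: 36 + 15 → 51
step 8: 51 + 18 → 69

69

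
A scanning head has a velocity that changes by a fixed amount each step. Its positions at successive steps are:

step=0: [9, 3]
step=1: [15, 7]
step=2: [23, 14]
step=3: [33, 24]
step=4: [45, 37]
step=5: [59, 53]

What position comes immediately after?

[75, 72]

Taking differences between consecutive positions: [+6, +4], [+8, +7], [+10, +10], [+12, +13], [+14, +16]. These grow by [+2, +3] each step.
step 6: [59, 53] + [+16, +19] → [75, 72]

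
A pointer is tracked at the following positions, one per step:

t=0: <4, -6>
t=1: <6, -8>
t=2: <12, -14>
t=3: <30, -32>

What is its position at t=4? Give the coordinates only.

The jumps are <+2, -2>, <+6, -6>, <+18, -18> — a geometric progression with ratio 3.
step 4: <30, -32> + <+54, -54> → <84, -86>

<84, -86>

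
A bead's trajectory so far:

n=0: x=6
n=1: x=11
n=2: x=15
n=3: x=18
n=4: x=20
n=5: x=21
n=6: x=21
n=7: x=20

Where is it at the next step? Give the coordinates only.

x=18

First differences are +5, +4, +3, +2, +1, +0, -1; their common second difference is -1 (constant acceleration).
step 8: 20 − 2 → x=18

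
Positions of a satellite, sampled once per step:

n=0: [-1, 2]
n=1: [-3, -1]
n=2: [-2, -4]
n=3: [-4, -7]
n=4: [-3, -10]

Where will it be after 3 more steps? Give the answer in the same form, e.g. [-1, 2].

Differencing gives [-2, -3], [+1, -3], [-2, -3], [+1, -3]. This is the pattern [-2, -3], [+1, -3] repeated.
step 5: apply [-2, -3] → [-5, -13]
step 6: apply [+1, -3] → [-4, -16]
step 7: apply [-2, -3] → [-6, -19]

[-6, -19]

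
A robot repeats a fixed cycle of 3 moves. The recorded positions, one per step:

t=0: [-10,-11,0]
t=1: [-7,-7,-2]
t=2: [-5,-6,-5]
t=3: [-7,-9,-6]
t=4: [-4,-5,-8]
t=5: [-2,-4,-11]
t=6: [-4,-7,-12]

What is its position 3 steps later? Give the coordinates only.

Step-to-step displacements: [+3,+4,-2], [+2,+1,-3], [-2,-3,-1], [+3,+4,-2], [+2,+1,-3], [-2,-3,-1] — a repeating cycle of length 3.
step 7: apply [+3,+4,-2] → [-1,-3,-14]
step 8: apply [+2,+1,-3] → [1,-2,-17]
step 9: apply [-2,-3,-1] → [-1,-5,-18]

[-1,-5,-18]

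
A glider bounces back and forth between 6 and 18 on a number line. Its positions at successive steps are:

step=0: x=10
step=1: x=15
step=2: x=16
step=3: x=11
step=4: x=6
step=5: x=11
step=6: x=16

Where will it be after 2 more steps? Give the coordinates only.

x=10

The value reflects between 6 and 18, moving 5 per step.
  step 7: 16 → 15
  step 8: 15 → 10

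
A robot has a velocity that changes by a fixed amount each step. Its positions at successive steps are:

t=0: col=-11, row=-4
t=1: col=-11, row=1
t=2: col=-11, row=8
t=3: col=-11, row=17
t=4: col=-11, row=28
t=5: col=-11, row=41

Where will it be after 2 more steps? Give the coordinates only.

col=-11, row=73

Taking differences between consecutive positions: (+0, +5), (+0, +7), (+0, +9), (+0, +11), (+0, +13). These grow by (+0, +2) each step.
step 6: col=-11, row=41 + (+0, +15) → col=-11, row=56
step 7: col=-11, row=56 + (+0, +17) → col=-11, row=73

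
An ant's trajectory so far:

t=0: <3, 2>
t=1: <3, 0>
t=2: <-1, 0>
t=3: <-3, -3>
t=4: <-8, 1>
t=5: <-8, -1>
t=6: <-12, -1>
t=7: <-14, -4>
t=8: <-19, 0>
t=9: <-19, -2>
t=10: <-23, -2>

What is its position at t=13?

Step-to-step displacements: <+0, -2>, <-4, +0>, <-2, -3>, <-5, +4>, <+0, -2>, <-4, +0>, <-2, -3>, <-5, +4>, <+0, -2>, <-4, +0> — a repeating cycle of length 4.
step 11: apply <-2, -3> → <-25, -5>
step 12: apply <-5, +4> → <-30, -1>
step 13: apply <+0, -2> → <-30, -3>

<-30, -3>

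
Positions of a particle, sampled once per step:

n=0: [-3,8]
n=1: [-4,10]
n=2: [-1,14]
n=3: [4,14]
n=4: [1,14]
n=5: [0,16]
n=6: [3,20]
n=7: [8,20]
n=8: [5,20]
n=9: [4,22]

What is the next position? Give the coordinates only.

Step-to-step displacements: [-1,+2], [+3,+4], [+5,+0], [-3,+0], [-1,+2], [+3,+4], [+5,+0], [-3,+0], [-1,+2] — a repeating cycle of length 4.
step 10: apply [+3,+4] → [7,26]

[7,26]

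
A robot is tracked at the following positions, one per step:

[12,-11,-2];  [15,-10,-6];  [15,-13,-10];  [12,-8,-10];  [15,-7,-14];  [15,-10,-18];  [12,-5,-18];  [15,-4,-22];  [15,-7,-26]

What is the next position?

Step-to-step displacements: [+3,+1,-4], [+0,-3,-4], [-3,+5,+0], [+3,+1,-4], [+0,-3,-4], [-3,+5,+0], [+3,+1,-4], [+0,-3,-4] — a repeating cycle of length 3.
step 9: apply [-3,+5,+0] → [12,-2,-26]

[12,-2,-26]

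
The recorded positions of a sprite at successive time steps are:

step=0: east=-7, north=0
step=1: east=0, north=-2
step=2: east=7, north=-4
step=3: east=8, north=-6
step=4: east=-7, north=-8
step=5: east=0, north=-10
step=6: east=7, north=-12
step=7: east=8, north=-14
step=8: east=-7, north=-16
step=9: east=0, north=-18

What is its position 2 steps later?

east=8, north=-22

East: cycles through -7, 0, 7, 8 every 4 steps. Step 11 lands at position 3 of the cycle → 8.
North: linear, -2 per step → -22 at step 11.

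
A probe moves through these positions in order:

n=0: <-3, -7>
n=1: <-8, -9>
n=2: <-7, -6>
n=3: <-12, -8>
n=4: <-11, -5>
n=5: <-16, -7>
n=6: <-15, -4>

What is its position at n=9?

The moves between consecutive positions are <-5, -2>, <+1, +3>, <-5, -2>, <+1, +3>, <-5, -2>, <+1, +3>; they repeat the 2-cycle [<-5, -2>, <+1, +3>].
step 7: apply <-5, -2> → <-20, -6>
step 8: apply <+1, +3> → <-19, -3>
step 9: apply <-5, -2> → <-24, -5>

<-24, -5>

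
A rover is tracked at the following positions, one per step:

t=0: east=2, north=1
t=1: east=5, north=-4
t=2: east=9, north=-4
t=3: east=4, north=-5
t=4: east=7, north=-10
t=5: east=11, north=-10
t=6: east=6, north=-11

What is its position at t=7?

The moves between consecutive positions are (+3, -5), (+4, +0), (-5, -1), (+3, -5), (+4, +0), (-5, -1); they repeat the 3-cycle [(+3, -5), (+4, +0), (-5, -1)].
step 7: apply (+3, -5) → east=9, north=-16

east=9, north=-16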